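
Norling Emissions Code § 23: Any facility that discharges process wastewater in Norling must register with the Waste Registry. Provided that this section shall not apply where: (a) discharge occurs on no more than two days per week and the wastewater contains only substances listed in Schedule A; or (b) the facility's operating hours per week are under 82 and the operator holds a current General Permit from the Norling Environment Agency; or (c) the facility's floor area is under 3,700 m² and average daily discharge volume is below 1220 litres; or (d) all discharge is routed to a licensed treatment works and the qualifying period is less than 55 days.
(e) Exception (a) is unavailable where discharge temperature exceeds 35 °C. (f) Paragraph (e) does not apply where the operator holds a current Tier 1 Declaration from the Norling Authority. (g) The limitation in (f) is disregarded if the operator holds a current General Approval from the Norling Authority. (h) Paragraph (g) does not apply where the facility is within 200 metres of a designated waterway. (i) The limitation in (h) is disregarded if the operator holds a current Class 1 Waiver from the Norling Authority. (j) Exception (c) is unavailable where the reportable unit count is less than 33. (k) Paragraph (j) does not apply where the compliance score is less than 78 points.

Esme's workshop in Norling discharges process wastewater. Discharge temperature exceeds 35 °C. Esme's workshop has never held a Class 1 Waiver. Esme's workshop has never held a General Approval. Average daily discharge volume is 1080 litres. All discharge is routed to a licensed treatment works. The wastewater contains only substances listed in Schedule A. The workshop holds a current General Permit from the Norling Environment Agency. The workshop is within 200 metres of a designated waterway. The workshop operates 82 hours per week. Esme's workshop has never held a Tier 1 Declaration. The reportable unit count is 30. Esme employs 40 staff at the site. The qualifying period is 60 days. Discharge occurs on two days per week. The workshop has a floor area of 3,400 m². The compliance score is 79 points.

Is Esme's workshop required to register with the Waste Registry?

Exception (a)'s conditions are all satisfied: discharge occurs on no more than two days per week; the wastewater is Schedule-A-only. But: (e) operates against (a): discharge temperature exceeds 35 °C. (f), which would lift (e), is not engaged — there is no Tier 1 Declaration in force. (a) is therefore removed.
Exception (b) fails — the facility's operating hours per week are 82, not under 82.
Exception (c) is satisfied on its face — the facility's floor area is 3,400 m², under the 3,700 m² limit; average daily discharge volume is 1080 litres, below the 1220 litres limit. However, paragraphs (j)–(k) must be considered: (j) operates against (c): the reportable unit count is 30, less than the 33 limit. (k) is not engaged (the compliance score is 79 points, not less than 78 points), so (j) stands. (c) is therefore removed.
Exception (d) requires that the qualifying period is less than 55 days; but the qualifying period is 60 days, not less than 55 days, so (d) is unavailable.
No exception is made out. Esme's workshop falls within the general rule.

Yes — Esme's workshop must register with the Waste Registry.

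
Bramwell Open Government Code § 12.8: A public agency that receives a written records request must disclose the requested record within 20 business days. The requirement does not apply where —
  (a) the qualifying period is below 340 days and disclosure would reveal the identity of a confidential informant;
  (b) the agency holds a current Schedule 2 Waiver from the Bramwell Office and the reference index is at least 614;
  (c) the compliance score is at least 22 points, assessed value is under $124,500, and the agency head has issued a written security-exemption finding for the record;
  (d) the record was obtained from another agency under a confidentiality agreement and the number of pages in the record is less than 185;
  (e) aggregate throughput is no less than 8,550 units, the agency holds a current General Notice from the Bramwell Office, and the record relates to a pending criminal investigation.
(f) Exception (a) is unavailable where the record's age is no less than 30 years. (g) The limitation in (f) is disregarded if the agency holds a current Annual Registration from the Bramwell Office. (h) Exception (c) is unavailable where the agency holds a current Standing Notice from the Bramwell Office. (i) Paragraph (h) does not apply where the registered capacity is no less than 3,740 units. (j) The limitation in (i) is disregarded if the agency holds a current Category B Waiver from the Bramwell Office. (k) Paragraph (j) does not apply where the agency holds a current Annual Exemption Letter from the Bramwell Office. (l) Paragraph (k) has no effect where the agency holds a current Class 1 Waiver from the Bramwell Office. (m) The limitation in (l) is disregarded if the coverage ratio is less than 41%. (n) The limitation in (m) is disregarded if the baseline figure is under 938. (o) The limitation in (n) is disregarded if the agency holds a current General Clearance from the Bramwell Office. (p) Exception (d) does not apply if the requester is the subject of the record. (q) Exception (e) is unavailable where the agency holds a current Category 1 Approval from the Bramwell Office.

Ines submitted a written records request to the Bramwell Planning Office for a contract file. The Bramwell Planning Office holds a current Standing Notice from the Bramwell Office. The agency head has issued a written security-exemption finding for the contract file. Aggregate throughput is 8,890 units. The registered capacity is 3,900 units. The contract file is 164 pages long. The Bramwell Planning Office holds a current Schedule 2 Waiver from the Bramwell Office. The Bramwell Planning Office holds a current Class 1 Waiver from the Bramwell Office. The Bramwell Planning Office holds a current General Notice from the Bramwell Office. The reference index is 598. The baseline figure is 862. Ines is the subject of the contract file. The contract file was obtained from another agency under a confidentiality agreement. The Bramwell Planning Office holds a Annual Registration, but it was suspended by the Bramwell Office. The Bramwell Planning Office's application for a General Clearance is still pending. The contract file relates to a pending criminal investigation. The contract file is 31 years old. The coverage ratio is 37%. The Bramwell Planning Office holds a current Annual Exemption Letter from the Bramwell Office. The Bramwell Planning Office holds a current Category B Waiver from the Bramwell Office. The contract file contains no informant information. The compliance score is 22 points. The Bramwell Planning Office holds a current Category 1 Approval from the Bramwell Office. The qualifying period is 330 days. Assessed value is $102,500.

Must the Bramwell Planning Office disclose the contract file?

Exception (a) does not apply: the contract file contains no informant information.
Exception (b) requires that the reference index is at least 614; but the reference index is 598, short of 614, so (b) is unavailable.
All of (c)'s requirements are met (the compliance score is 22 points, meeting the 22 points threshold; assessed value is $102,500, under the $124,500 limit; a written security-exemption finding has been issued). But: (h) operates against (c): a current Standing Notice is held. (i) operates (the registered capacity is 3,900 units, meeting the 3,740 units threshold), but is overridden by (j): (j) is engaged — a current Category B Waiver is held. (k) applies (a current Annual Exemption Letter is held), but is displaced by (l): (l) operates against (k): a current Class 1 Waiver is held. (m) would limit (l) — the coverage ratio is 37%, less than the 41% limit — but (n) sets (m) aside: (n) operates against (m): the baseline figure is 862, under the 938 limit. (o) is not engaged (no current General Clearance is held), so (n) stands. So (c) is unavailable.
All of (d)'s requirements are met (the contract file was obtained under a confidentiality agreement; the number of pages in the record is 164, less than the 185 limit). But applying paragraph (p): (p) operates against (d): Ines is the subject of the contract file. (d) is therefore removed.
Exception (e)'s conditions are all satisfied: aggregate throughput is 8,890 units, meeting the 8,550 units threshold; a current General Notice is held; the contract file relates to a pending investigation. But applying paragraph (q): (q) is engaged — a current Category 1 Approval is held. So (e) is unavailable.
No exception displaces § 12.8.

Yes — the Bramwell Planning Office must disclose the contract file.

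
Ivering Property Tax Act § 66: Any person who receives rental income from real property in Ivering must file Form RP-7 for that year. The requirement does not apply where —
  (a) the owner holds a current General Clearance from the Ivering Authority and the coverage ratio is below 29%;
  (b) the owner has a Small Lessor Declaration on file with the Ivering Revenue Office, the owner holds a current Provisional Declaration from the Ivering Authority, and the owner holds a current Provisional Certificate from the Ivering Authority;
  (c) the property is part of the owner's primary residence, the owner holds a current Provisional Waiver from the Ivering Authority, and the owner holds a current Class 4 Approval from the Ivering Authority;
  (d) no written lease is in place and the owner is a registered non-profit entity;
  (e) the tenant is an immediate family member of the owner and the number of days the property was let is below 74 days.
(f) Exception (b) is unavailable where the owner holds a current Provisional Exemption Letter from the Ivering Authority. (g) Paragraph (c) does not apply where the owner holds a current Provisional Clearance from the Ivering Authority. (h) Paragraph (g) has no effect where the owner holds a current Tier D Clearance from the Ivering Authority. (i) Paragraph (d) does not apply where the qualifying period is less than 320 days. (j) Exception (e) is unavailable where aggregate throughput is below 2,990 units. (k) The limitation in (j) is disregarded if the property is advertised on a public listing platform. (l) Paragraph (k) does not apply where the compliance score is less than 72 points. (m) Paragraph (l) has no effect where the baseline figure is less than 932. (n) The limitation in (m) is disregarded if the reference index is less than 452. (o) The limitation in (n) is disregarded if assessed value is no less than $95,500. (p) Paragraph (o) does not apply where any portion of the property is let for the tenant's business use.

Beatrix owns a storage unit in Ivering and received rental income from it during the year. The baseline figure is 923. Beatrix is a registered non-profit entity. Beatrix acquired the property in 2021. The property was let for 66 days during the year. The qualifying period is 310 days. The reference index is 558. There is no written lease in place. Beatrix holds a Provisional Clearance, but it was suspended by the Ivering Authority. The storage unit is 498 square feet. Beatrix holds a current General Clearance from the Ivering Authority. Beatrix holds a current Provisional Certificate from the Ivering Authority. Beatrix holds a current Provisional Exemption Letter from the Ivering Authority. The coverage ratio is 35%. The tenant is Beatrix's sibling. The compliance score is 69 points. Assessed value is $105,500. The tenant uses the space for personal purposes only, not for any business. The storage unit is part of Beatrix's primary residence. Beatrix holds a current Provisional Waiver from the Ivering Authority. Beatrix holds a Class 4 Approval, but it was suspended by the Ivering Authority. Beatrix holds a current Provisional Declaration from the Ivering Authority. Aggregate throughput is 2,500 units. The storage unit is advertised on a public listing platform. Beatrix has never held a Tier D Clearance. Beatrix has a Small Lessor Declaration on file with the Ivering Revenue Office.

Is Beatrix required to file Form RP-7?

No — exception (e) applies; Beatrix is not required to file Form RP-7.

Exception (a) fails — the coverage ratio is 35%, not below 29%.
Exception (b) is satisfied on its face — a Small Lessor Declaration is on file; a current Provisional Declaration is held; a current Provisional Certificate is held. Turning to paragraph (f): (f) operates against (b): a current Provisional Exemption Letter is held. So (b) is unavailable.
Exception (c) does not apply: there is no Class 4 Approval in force.
All of (d)'s requirements are met (there is no written lease; Beatrix is a registered non-profit). But: (i) operates against (d): the qualifying period is 310 days, less than the 320 days limit. So (d) is unavailable.
Exception (e) is satisfied on its face — the tenant is an immediate family member; the number of days the property was let is 66 days, below the 74 days limit. Under paragraphs (j)–(p): (j) would limit (e) — aggregate throughput is 2,500 units, below the 2,990 units limit — but (k) sets (j) aside: (k) is triggered — the property is publicly advertised. (l) is engaged (the compliance score is 69 points, less than the 72 points limit), but is overridden by (m): (m) is engaged — the baseline figure is 923, less than the 932 limit. (n), which would lift (m), is not engaged — the reference index is 558, not less than 452. Exception (e) stands.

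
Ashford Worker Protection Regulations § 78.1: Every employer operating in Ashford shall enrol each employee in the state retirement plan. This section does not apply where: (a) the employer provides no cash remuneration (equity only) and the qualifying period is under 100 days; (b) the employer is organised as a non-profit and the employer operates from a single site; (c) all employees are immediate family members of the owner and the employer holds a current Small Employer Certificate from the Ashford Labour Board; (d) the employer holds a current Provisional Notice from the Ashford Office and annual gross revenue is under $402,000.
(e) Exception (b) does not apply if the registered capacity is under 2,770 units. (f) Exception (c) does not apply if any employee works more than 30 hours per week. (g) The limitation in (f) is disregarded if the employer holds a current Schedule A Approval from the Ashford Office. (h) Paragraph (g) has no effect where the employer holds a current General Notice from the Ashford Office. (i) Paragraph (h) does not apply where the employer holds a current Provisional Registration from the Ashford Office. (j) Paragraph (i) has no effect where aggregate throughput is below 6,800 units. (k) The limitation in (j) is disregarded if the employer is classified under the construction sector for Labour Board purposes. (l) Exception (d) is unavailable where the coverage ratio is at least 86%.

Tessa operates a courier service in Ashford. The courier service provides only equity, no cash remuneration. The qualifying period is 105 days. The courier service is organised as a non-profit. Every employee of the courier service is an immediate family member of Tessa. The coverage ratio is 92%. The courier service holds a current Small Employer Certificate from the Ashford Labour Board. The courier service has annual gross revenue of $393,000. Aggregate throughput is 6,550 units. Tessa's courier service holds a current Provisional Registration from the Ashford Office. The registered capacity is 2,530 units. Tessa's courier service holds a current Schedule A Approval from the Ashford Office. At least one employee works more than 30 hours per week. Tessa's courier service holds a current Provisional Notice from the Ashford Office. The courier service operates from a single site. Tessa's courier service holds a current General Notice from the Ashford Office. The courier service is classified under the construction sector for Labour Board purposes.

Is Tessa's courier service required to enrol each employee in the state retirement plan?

No — exception (c) applies; Tessa's courier service is not required to enrol each employee in the state retirement plan.

Exception (a) does not apply: the qualifying period is 105 days, not under 100 days.
All of (b)'s requirements are met (the employer is a non-profit; the employer operates from a single site). But applying paragraph (e): (e) is triggered — the registered capacity is 2,530 units, under the 2,770 units limit. Exception (b) does not apply.
Exception (c)'s conditions are all satisfied: every employee is an immediate family member; a current Small Employer Certificate is held. Under paragraphs (f)–(k): (f) would limit (c) — at least one employee exceeds 30 hours/week — but (g) sets (f) aside: (g) is engaged — a current Schedule A Approval is held. (h) would limit (g) — a current General Notice is held — but (i) sets (h) aside: (i) operates — a current Provisional Registration is held. (j) applies (aggregate throughput is 6,550 units, below the 6,800 units limit), but is set aside by (k): (k) operates against (j): the courier service is classified under the construction sector. Exception (c) stands.
All of (d)'s requirements are met (a current Provisional Notice is held; annual gross revenue is $393,000, under the $402,000 limit). However, paragraph (l) must be considered: (l) is engaged — the coverage ratio is 92%, meeting the 86% threshold. So (d) is unavailable.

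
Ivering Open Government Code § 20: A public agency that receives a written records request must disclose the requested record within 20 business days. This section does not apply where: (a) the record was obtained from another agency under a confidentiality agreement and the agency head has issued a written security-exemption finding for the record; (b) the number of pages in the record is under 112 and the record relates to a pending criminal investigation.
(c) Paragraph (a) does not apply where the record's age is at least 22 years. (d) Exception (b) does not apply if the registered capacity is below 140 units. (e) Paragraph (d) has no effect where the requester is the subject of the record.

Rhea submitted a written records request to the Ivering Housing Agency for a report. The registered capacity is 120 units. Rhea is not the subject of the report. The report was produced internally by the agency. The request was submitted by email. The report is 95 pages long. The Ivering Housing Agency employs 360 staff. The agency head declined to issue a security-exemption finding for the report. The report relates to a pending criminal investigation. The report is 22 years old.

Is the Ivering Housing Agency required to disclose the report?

Yes — the Ivering Housing Agency must disclose the report.

Exception (a) requires that the record was obtained from another agency under a confidentiality agreement; but the report was produced internally, so (a) is unavailable.
Exception (b)'s conditions are all satisfied: the number of pages in the record is 95, under the 112 limit; the report relates to a pending investigation. However, paragraphs (d)–(e) must be considered: (d) operates against (b): the registered capacity is 120 units, below the 140 units limit. (e), which would lift (d), is not triggered — Rhea is not the subject of the report. (b) is therefore removed.
No exception displaces § 20.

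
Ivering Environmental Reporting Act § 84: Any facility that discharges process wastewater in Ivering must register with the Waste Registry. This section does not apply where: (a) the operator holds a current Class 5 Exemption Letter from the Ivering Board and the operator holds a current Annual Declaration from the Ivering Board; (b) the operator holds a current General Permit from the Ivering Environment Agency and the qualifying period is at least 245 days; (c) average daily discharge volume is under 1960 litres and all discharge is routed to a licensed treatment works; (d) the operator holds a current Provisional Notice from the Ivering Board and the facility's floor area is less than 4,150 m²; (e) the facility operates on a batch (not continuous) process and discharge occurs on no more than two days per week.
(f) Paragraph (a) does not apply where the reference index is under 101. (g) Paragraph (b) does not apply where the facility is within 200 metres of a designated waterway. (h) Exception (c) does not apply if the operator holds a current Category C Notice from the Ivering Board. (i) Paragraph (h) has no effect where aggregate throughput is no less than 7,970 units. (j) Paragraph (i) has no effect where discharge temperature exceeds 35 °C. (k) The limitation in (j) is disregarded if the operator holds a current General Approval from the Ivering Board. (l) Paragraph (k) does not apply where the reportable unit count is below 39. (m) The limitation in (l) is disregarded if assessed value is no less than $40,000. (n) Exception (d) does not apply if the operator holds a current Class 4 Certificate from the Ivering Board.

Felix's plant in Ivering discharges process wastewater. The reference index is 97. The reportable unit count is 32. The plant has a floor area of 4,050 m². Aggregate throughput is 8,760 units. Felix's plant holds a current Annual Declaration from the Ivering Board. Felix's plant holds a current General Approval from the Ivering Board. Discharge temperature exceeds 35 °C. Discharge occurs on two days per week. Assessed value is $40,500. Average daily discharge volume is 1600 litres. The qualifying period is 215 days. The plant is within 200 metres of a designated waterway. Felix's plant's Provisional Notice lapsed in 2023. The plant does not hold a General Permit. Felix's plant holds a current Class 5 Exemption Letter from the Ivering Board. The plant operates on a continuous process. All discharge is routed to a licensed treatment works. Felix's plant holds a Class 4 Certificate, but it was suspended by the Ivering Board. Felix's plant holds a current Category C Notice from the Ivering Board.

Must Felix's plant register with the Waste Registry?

All of (a)'s requirements are met (a current Class 5 Exemption Letter is held; a current Annual Declaration is held). But: (f) is triggered — the reference index is 97, under the 101 limit. Exception (a) does not apply.
Exception (b) does not apply: no General Permit is held.
All of (c)'s requirements are met (average daily discharge volume is 1600 litres, under the 1960 litres limit; discharge is routed to a licensed treatment works). As to paragraphs (h)–(m): (h) would limit (c) — a current Category C Notice is held — but (i) sets (h) aside: (i) applies — aggregate throughput is 8,760 units, meeting the 7,970 units threshold. (j) would limit (i) — discharge temperature exceeds 35 °C — but (k) sets (j) aside: (k) operates — a current General Approval is held. (l) would limit (k) — the reportable unit count is 32, below the 39 limit — but (m) sets (l) aside: (m) applies — assessed value is $40,500, meeting the $40,000 threshold. Exception (c) stands.
Exception (d) requires that the operator holds a current Provisional Notice from the Ivering Board; but no current Provisional Notice is held, so (d) is unavailable.
Exception (e) fails — the facility operates on a continuous process.

No — exception (c) applies; Felix's plant is not required to register with the Waste Registry.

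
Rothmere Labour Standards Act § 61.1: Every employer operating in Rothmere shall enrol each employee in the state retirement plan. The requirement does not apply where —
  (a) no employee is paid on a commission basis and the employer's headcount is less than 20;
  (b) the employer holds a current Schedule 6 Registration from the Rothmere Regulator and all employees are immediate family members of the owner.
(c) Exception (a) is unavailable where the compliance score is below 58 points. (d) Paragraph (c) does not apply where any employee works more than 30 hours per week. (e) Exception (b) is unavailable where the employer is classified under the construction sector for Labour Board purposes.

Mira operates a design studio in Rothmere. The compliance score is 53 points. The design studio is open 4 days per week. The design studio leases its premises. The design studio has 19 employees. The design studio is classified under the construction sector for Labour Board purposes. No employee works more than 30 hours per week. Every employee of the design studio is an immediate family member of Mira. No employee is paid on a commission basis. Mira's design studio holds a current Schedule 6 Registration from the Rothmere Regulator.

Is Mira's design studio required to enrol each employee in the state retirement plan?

Yes — Mira's design studio must enrol each employee in the state retirement plan.

Exception (a)'s conditions are all satisfied: no employee is paid on commission; the employer's headcount is 19, less than the 20 limit. However, paragraphs (c)–(d) must be considered: (c) operates against (a): the compliance score is 53 points, below the 58 points limit. (d), which would lift (c), is not engaged — no employee exceeds 30 hours/week. (a) is therefore removed.
Exception (b) is satisfied on its face — a current Schedule 6 Registration is held; every employee is an immediate family member. However, paragraph (e) must be considered: (e) operates — the design studio is classified under the construction sector. Exception (b) does not apply.
None of the exceptions is available; § 61.1 applies in full.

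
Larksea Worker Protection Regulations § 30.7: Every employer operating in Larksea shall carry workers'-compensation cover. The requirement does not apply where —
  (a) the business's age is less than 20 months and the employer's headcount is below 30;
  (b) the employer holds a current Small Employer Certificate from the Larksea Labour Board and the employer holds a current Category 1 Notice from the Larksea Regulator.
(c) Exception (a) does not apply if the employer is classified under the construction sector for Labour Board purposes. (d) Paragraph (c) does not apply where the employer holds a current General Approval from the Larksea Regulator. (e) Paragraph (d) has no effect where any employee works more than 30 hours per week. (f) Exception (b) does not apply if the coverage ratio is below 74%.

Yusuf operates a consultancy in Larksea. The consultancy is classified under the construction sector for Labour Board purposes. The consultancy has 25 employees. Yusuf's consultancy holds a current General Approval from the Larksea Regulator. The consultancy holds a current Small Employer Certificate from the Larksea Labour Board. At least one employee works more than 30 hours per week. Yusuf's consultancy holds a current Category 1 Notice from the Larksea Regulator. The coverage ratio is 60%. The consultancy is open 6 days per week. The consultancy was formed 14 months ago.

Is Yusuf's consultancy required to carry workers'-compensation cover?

Yes — Yusuf's consultancy must carry workers'-compensation cover.

Exception (a) is satisfied on its face — the business's age is 14 months, less than the 20 months limit; the employer's headcount is 25, below the 30 limit. Turning to paragraphs (c)–(e): (c) operates against (a): the consultancy is classified under the construction sector. (d) is triggered (a current General Approval is held), but is itself disapplied by (e): (e) applies — at least one employee exceeds 30 hours/week. Exception (a) does not apply.
Exception (b)'s conditions are all satisfied: a current Small Employer Certificate is held; a current Category 1 Notice is held. Turning to paragraph (f): (f) operates against (b): the coverage ratio is 60%, below the 74% limit. Exception (b) does not apply.
None of the exceptions is available; § 30.7 applies in full.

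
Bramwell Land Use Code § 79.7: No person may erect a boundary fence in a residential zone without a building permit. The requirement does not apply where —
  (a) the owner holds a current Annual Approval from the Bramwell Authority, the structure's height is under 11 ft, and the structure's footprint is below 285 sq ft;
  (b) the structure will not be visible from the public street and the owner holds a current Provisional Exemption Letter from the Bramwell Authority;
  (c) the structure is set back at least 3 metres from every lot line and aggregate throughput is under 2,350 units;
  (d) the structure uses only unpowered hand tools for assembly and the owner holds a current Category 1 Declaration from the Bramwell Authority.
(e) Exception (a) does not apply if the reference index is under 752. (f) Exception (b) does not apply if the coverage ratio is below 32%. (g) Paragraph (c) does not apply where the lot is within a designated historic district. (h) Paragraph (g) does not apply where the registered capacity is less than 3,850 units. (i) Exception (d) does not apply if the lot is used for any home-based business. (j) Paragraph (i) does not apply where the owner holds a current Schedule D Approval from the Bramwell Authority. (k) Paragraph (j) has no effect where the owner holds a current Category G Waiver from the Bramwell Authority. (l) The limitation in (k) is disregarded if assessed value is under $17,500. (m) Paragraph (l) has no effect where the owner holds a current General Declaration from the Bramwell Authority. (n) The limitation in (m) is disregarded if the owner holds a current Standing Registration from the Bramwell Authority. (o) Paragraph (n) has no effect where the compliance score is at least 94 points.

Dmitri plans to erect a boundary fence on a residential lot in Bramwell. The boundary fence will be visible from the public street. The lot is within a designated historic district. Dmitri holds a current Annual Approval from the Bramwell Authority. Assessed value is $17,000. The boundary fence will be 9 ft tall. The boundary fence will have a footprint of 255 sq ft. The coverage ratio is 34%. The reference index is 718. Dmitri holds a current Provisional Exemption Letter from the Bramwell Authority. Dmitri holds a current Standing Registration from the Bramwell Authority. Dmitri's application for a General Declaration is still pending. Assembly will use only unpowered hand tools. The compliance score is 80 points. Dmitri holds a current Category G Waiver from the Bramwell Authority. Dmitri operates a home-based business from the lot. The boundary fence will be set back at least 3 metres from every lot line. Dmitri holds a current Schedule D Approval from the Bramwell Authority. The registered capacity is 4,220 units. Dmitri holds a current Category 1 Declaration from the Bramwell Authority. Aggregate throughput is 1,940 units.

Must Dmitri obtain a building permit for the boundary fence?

No — exception (d) applies; Dmitri does not need a building permit.

Exception (a): a current Annual Approval is held; the structure's height is 9 ft, under the 11 ft limit; the structure's footprint is 255 sq ft, below the 285 sq ft limit — every condition holds. However, paragraph (e) must be considered: (e) applies — the reference index is 718, under the 752 limit. So (a) is unavailable.
Exception (b) fails — the structure will be visible from the street.
Exception (c) is satisfied on its face — the setback is at least 3 m on every side; aggregate throughput is 1,940 units, under the 2,350 units limit. But applying paragraphs (g)–(h): (g) is triggered — the lot is in a historic district. (h) does not operate here (the registered capacity is 4,220 units, not less than 3,850 units), so (g) stands. (c) is therefore removed.
All of (d)'s requirements are met (assembly uses only hand tools; a current Category 1 Declaration is held). Considering the limiting provisions: (i) operates (a home-based business operates on the lot), but is set aside by (j): (j) applies — a current Schedule D Approval is held. (k) would limit (j) — a current Category G Waiver is held — but (l) sets (k) aside: (l) operates against (k): assessed value is $17,000, under the $17,500 limit. (m) does not operate here (no current General Declaration is held), so (l) stands. So (d) applies.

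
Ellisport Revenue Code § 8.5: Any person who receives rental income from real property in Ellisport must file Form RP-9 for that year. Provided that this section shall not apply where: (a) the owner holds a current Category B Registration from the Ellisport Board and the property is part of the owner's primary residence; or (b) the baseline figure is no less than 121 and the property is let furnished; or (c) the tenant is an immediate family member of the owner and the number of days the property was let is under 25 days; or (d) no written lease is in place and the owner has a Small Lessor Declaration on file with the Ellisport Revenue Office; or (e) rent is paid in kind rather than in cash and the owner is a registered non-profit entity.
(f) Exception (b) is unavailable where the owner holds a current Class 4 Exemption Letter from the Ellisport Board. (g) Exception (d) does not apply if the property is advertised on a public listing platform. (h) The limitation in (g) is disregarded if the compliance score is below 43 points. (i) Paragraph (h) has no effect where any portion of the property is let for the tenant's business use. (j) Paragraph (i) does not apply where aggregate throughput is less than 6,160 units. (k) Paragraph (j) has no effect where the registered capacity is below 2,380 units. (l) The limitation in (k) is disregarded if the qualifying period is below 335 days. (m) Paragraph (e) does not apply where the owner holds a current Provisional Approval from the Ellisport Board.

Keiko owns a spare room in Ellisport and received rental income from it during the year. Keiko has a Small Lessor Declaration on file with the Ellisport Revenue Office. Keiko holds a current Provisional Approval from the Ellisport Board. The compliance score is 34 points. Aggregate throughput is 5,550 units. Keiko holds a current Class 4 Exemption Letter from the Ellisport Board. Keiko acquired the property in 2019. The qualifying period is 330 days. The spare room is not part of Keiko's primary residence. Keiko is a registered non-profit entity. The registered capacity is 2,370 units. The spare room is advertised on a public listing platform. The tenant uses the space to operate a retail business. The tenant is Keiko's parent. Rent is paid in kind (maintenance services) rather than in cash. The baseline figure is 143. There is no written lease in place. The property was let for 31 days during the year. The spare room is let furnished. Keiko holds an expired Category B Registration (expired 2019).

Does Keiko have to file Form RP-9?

No — exception (d) applies; Keiko is not required to file Form RP-9.

Exception (a) does not apply: no current Category B Registration is held.
All of (b)'s requirements are met (the baseline figure is 143, meeting the 121 threshold; the property is let furnished). Turning to paragraph (f): (f) operates against (b): a current Class 4 Exemption Letter is held. Exception (b) does not apply.
Exception (c) does not apply: the number of days the property was let is 31 days, not under 25 days.
Exception (d): there is no written lease; a Small Lessor Declaration is on file — every condition holds. Considering the limiting provisions: (g) is triggered (the property is publicly advertised), but is set aside by (h): (h) is engaged — the compliance score is 34 points, below the 43 points limit. (i) operates (the space is let for business use), but is itself disapplied by (j): (j) operates against (i): aggregate throughput is 5,550 units, less than the 6,160 units limit. (k) applies (the registered capacity is 2,370 units, below the 2,380 units limit), but is set aside by (l): (l) operates against (k): the qualifying period is 330 days, below the 335 days limit. Exception (d) stands.
All of (e)'s requirements are met (rent is paid in kind; Keiko is a registered non-profit). But applying paragraph (m): (m) operates against (e): a current Provisional Approval is held. (e) is therefore removed.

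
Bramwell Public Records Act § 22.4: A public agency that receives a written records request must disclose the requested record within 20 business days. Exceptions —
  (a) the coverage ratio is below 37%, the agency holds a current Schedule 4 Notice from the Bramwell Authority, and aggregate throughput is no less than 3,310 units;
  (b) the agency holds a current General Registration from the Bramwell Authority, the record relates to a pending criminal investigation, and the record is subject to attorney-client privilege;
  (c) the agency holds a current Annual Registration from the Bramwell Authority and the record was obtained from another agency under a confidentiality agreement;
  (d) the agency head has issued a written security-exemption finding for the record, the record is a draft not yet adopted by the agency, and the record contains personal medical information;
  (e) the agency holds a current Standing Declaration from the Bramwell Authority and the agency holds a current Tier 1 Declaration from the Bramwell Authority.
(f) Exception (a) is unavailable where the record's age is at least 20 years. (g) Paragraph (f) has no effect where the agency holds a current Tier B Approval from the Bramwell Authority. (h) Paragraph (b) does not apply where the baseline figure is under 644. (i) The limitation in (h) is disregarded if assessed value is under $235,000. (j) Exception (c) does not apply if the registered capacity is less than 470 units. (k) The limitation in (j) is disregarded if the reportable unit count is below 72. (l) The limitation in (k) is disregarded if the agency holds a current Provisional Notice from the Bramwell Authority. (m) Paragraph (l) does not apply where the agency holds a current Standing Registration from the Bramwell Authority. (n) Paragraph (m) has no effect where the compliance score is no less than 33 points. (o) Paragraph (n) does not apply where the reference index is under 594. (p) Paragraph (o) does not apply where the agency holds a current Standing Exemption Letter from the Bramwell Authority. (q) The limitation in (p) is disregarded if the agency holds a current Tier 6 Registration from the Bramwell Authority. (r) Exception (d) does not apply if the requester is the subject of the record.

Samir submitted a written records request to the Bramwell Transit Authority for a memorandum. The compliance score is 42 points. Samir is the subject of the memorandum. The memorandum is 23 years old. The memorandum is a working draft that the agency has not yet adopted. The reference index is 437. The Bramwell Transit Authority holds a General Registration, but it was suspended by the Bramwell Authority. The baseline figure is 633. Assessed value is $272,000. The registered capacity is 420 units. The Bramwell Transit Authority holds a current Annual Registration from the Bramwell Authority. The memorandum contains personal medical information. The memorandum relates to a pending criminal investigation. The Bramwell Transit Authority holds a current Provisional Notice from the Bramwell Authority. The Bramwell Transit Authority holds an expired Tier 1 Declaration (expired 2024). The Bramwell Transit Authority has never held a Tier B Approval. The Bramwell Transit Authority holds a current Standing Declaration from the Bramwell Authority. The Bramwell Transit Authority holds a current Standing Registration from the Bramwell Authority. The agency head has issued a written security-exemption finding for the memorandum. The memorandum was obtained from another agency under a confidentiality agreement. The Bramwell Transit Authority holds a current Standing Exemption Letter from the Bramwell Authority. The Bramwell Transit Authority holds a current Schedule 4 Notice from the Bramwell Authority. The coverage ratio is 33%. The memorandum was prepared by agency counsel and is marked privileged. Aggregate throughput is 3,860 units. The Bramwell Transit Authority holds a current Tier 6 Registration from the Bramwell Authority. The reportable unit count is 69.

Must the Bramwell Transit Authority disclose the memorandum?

Exception (a)'s conditions are all satisfied: the coverage ratio is 33%, below the 37% limit; a current Schedule 4 Notice is held; aggregate throughput is 3,860 units, meeting the 3,310 units threshold. But: (f) operates against (a): the record's age is 23 years, meeting the 20 years threshold. (g) does not operate here (no current Tier B Approval is held), so (f) stands. (a) is therefore removed.
Exception (b) fails — no current General Registration is held.
All of (c)'s requirements are met (a current Annual Registration is held; the memorandum was obtained under a confidentiality agreement). Considering the limiting provisions: (j) applies (the registered capacity is 420 units, less than the 470 units limit), but yields to (k): (k) operates against (j): the reportable unit count is 69, below the 72 limit. (l) would limit (k) — a current Provisional Notice is held — but (m) sets (l) aside: (m) operates against (l): a current Standing Registration is held. (n) operates (the compliance score is 42 points, meeting the 33 points threshold), but yields to (o): (o) is engaged — the reference index is 437, under the 594 limit. (p) would limit (o) — a current Standing Exemption Letter is held — but (q) sets (p) aside: (q) operates against (p): a current Tier 6 Registration is held. Exception (c) stands.
All of (d)'s requirements are met (a written security-exemption finding has been issued; the memorandum is an unadopted draft; the memorandum contains personal medical information). However, paragraph (r) must be considered: (r) is engaged — Samir is the subject of the memorandum. Exception (d) does not apply.
Exception (e) requires that the agency holds a current Tier 1 Declaration from the Bramwell Authority; but the Tier 1 Declaration is not current, so (e) is unavailable.

No — exception (c) applies; the Bramwell Transit Authority is not required to disclose the memorandum.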